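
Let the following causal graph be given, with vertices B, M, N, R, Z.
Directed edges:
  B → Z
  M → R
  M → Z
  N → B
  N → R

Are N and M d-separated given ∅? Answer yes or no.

Yes — N ⊥ M | ∅.

Bayes-Ball from N | ∅ reaches {B,R,Z}.
M ∉ reach(N|∅) ⇒ N ⊥ M | ∅.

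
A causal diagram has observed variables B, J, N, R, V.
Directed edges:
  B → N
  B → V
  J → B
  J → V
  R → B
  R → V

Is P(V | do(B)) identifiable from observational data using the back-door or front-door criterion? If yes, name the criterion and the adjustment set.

desc(B)\{B}={N,V}; candidates ⊆ {J,R}.
size 0: {}; under {} B still reaches {J,R,V} ∋ V.
size 1: {J}, {R}; under {J} B still reaches {R,V} ∋ V.
{J,R}: B⊥V given {J,R} in G with B→· removed — back-door holds.
P(V|do(B)) = Σ_{J,R} P(V|B,J,R)·P(J,R).

P(V|do(B)): backdoor, adjust for {J, R}.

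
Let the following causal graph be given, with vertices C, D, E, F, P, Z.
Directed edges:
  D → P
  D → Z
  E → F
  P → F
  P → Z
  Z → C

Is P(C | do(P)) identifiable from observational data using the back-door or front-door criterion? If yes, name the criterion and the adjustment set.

desc(P)\{P}={C,F,Z}; candidates ⊆ {D,E}.
size 0: {}; under {} P still reaches {C,D,Z} ∋ C.
{D}: P⊥C given {D} in G with P→· removed — back-door holds.
P(C|do(P)) = Σ_{D} P(C|P,D)·P(D).

P(C|do(P)): backdoor, adjust for {D}.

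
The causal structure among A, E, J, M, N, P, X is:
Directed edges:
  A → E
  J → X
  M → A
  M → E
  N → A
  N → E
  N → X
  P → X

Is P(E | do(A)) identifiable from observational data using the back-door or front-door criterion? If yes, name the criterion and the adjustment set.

desc(A)\{A}={E}; candidates ⊆ {J,M,N,P,X}.
size 0: {}; under {} A still reaches {E,M,N,X} ∋ E.
size 1: {J}, {M}, {N} …(+2); under {J} A still reaches {E,M,N,X} ∋ E.
{M,N}: A⊥E given {M,N} in G with A→· removed — back-door holds.
P(E|do(A)) = Σ_{M,N} P(E|A,M,N)·P(M,N).

P(E|do(A)): backdoor, adjust for {M, N}.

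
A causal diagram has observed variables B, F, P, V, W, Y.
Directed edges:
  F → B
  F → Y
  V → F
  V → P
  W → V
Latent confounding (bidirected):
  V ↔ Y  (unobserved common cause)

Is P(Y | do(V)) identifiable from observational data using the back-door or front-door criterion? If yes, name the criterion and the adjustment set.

P(Y|do(V)): frontdoor, adjust for {F}.

desc(V)\{V}={B,F,P,Y}; candidates ⊆ {W}.
V↔Y: latent back-door arc(s) into V.
size 0: {}; under {} V still reaches {W,Y} ∋ Y.
size 1: {W}; under {W} V still reaches {Y} ∋ Y.
V↔Y cannot be blocked by any observed set — no back-door set.
{F}: (i) intercepts every directed V→Y path; (ii) no back-door V→{F}; (iii) {V} blocks every back-door {F}→Y. Front-door holds.
P(Y|do(V)) = Σ_{F} P(F|V) Σ_{V'} P(Y|F,V')P(V').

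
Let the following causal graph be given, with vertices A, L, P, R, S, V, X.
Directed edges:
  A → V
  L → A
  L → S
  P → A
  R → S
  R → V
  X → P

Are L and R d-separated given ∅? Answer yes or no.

Bayes-Ball from L | ∅ reaches {A,S,V}.
R ∉ reach(L|∅) ⇒ L ⊥ R | ∅.

Yes — L ⊥ R | ∅.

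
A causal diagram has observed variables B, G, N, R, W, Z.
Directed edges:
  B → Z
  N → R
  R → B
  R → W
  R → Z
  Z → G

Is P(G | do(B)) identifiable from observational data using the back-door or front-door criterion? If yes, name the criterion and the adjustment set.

desc(B)\{B}={G,Z}; candidates ⊆ {N,R,W}.
size 0: {}; under {} B still reaches {G,N,R,W,Z} ∋ G.
{R}: B⊥G given {R} in G with B→· removed — back-door holds.
P(G|do(B)) = Σ_{R} P(G|B,R)·P(R).

P(G|do(B)): backdoor, adjust for {R}.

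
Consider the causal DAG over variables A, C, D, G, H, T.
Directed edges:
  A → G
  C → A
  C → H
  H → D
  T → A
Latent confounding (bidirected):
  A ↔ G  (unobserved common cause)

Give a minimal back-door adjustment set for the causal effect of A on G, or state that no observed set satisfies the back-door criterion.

desc(A)\{A}={G}; candidates ⊆ {C,D,H,T}.
A↔G: latent back-door arc(s) into A.
size 0: {}; under {} A still reaches {C,D,G,H,T} ∋ G.
size 1: {C}, {D}, {H} …(+1); under {C} A still reaches {G,T} ∋ G.
size 2: {C,D}, {C,H}, {C,T} …(+3); under {C,D} A still reaches {G,T} ∋ G.
A↔G cannot be blocked by any observed set — no back-door set.

A→G: no observed back-door set.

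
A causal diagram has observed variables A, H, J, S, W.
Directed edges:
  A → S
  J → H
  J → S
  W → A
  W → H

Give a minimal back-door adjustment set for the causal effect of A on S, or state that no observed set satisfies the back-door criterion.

desc(A)\{A}={S}; candidates ⊆ {H,J,W}.
∅: A⊥S given ∅ in G with A→· removed — back-door holds.

A→S: minimal back-door set ∅.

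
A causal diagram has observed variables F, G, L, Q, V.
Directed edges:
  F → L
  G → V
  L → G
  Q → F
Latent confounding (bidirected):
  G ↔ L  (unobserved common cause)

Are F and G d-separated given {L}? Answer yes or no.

Bayes-Ball from F | {L} reaches {G,Q,V}.
G ∈ reach(F|{L}) ⇒ F ⊥̸ G | {L}.

No — F and G are d-connected given {L}.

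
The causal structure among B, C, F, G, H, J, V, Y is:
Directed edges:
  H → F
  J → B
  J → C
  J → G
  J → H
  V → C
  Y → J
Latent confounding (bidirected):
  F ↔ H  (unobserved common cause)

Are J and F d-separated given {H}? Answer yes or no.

No — J and F are d-connected given {H}.

Bayes-Ball from J | {H} reaches {B,C,F,G,Y}.
F ∈ reach(J|{H}) ⇒ J ⊥̸ F | {H}.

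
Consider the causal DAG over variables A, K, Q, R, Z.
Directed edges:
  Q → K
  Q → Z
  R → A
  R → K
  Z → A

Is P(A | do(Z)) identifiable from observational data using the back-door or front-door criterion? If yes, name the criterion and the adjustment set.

P(A|do(Z)): backdoor, adjust for ∅.

desc(Z)\{Z}={A}; candidates ⊆ {K,Q,R}.
∅: Z⊥A given ∅ in G with Z→· removed — back-door holds.
P(A|do(Z)) = P(A|Z) — no adjustment needed.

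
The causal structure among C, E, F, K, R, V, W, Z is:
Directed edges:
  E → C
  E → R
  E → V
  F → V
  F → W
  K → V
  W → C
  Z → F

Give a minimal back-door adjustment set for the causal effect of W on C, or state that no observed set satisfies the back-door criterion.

desc(W)\{W}={C}; candidates ⊆ {E,F,K,R,V,Z}.
∅: W⊥C given ∅ in G with W→· removed — back-door holds.

W→C: minimal back-door set ∅.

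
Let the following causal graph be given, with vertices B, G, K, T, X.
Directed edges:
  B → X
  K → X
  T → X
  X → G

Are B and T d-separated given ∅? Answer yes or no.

Yes — B ⊥ T | ∅.

Bayes-Ball from B | ∅ reaches {G,X}.
T ∉ reach(B|∅) ⇒ B ⊥ T | ∅.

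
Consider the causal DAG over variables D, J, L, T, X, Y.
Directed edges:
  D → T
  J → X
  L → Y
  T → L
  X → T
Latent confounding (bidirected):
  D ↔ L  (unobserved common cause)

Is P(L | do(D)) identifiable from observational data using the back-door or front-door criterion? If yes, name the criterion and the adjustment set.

desc(D)\{D}={L,T,Y}; candidates ⊆ {J,X}.
D↔L: latent back-door arc(s) into D.
size 0: {}; under {} D still reaches {L,Y} ∋ L.
size 1: {J}, {X}; under {J} D still reaches {L,Y} ∋ L.
size 2: {J,X}; under {J,X} D still reaches {L,Y} ∋ L.
D↔L cannot be blocked by any observed set — no back-door set.
{T}: (i) intercepts every directed D→L path; (ii) no back-door D→{T}; (iii) {D} blocks every back-door {T}→L. Front-door holds.
P(L|do(D)) = Σ_{T} P(T|D) Σ_{D'} P(L|T,D')P(D').

P(L|do(D)): frontdoor, adjust for {T}.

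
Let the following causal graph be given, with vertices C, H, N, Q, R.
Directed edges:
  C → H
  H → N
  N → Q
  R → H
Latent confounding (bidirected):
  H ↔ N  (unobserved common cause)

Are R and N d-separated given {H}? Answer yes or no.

No — R and N are d-connected given {H}.

Bayes-Ball from R | {H} reaches {C,N,Q}.
N ∈ reach(R|{H}) ⇒ R ⊥̸ N | {H}.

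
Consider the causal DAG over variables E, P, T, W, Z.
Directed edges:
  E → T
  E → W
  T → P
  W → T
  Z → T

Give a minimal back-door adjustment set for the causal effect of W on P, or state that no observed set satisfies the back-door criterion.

W→P: minimal back-door set {E}.

desc(W)\{W}={P,T}; candidates ⊆ {E,Z}.
size 0: {}; under {} W still reaches {E,P,T} ∋ P.
{E}: W⊥P given {E} in G with W→· removed — back-door holds.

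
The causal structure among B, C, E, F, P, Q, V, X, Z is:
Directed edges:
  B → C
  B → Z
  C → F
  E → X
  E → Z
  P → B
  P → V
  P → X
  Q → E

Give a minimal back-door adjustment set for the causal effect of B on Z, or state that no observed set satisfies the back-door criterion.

B→Z: minimal back-door set ∅.

desc(B)\{B}={C,F,Z}; candidates ⊆ {E,P,Q,V,X}.
∅: B⊥Z given ∅ in G with B→· removed — back-door holds.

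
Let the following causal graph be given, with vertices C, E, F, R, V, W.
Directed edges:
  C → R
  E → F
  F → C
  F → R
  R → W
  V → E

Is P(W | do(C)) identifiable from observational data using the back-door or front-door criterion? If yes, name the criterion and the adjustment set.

desc(C)\{C}={R,W}; candidates ⊆ {E,F,V}.
size 0: {}; under {} C still reaches {E,F,R,V,W} ∋ W.
{F}: C⊥W given {F} in G with C→· removed — back-door holds.
P(W|do(C)) = Σ_{F} P(W|C,F)·P(F).

P(W|do(C)): backdoor, adjust for {F}.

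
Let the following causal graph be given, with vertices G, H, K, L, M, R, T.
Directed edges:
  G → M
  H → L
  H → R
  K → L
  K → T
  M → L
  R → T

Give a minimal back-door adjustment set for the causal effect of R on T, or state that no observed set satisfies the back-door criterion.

desc(R)\{R}={T}; candidates ⊆ {G,H,K,L,M}.
∅: R⊥T given ∅ in G with R→· removed — back-door holds.

R→T: minimal back-door set ∅.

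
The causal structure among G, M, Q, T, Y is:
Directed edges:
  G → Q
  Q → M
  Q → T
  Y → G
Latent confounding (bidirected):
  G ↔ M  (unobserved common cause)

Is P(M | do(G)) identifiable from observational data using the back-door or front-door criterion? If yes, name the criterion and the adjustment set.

desc(G)\{G}={M,Q,T}; candidates ⊆ {Y}.
G↔M: latent back-door arc(s) into G.
size 0: {}; under {} G still reaches {M,Y} ∋ M.
size 1: {Y}; under {Y} G still reaches {M} ∋ M.
G↔M cannot be blocked by any observed set — no back-door set.
{Q}: (i) intercepts every directed G→M path; (ii) no back-door G→{Q}; (iii) {G} blocks every back-door {Q}→M. Front-door holds.
P(M|do(G)) = Σ_{Q} P(Q|G) Σ_{G'} P(M|Q,G')P(G').

P(M|do(G)): frontdoor, adjust for {Q}.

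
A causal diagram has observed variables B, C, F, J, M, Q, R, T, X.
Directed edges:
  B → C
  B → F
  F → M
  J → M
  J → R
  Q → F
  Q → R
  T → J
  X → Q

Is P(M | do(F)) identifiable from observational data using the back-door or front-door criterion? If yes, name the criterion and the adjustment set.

P(M|do(F)): backdoor, adjust for ∅.

desc(F)\{F}={M}; candidates ⊆ {B,C,J,Q,R,T,X}.
∅: F⊥M given ∅ in G with F→· removed — back-door holds.
P(M|do(F)) = P(M|F) — no adjustment needed.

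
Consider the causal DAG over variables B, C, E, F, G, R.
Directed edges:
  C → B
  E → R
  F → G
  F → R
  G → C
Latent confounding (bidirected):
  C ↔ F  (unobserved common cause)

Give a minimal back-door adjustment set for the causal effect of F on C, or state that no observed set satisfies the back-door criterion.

F→C: no observed back-door set.

desc(F)\{F}={B,C,G,R}; candidates ⊆ {E}.
F↔C: latent back-door arc(s) into F.
size 0: {}; under {} F still reaches {B,C} ∋ C.
size 1: {E}; under {E} F still reaches {B,C} ∋ C.
F↔C cannot be blocked by any observed set — no back-door set.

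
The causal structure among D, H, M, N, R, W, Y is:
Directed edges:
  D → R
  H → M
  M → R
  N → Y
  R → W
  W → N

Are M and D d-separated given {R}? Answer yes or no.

No — M and D are d-connected given {R}.

Bayes-Ball from M | {R} reaches {D,H}.
D ∈ reach(M|{R}) ⇒ M ⊥̸ D | {R}.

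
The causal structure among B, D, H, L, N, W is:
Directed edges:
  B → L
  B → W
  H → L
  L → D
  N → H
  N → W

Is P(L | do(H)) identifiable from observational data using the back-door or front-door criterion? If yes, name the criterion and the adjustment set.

desc(H)\{H}={D,L}; candidates ⊆ {B,N,W}.
∅: H⊥L given ∅ in G with H→· removed — back-door holds.
P(L|do(H)) = P(L|H) — no adjustment needed.

P(L|do(H)): backdoor, adjust for ∅.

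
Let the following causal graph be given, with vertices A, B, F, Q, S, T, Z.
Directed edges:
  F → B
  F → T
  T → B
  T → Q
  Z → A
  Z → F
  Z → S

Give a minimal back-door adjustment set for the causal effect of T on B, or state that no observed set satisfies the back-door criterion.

T→B: minimal back-door set {F}.

desc(T)\{T}={B,Q}; candidates ⊆ {A,F,S,Z}.
size 0: {}; under {} T still reaches {A,B,F,S,Z} ∋ B.
{F}: T⊥B given {F} in G with T→· removed — back-door holds.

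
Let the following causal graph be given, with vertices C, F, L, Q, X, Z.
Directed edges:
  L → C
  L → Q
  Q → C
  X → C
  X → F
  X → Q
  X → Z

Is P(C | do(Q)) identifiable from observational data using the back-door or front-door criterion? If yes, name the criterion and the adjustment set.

P(C|do(Q)): backdoor, adjust for {L, X}.

desc(Q)\{Q}={C}; candidates ⊆ {F,L,X,Z}.
size 0: {}; under {} Q still reaches {C,F,L,X,Z} ∋ C.
size 1: {F}, {L}, {X} …(+1); under {F} Q still reaches {C,L,X,Z} ∋ C.
{L,X}: Q⊥C given {L,X} in G with Q→· removed — back-door holds.
P(C|do(Q)) = Σ_{L,X} P(C|Q,L,X)·P(L,X).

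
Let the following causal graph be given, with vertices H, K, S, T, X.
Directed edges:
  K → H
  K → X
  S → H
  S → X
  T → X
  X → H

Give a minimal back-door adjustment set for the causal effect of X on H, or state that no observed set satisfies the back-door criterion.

X→H: minimal back-door set {K, S}.

desc(X)\{X}={H}; candidates ⊆ {K,S,T}.
size 0: {}; under {} X still reaches {H,K,S,T} ∋ H.
size 1: {K}, {S}, {T}; under {K} X still reaches {H,S,T} ∋ H.
{K,S}: X⊥H given {K,S} in G with X→· removed — back-door holds.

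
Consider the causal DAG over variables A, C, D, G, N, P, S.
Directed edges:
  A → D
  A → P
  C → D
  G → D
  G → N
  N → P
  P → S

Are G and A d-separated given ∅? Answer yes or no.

Yes — G ⊥ A | ∅.

Bayes-Ball from G | ∅ reaches {D,N,P,S}.
A ∉ reach(G|∅) ⇒ G ⊥ A | ∅.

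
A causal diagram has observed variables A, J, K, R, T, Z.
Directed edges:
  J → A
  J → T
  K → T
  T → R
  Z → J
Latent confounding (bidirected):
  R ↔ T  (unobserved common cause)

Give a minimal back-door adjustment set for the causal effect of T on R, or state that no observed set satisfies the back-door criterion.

T→R: no observed back-door set.

desc(T)\{T}={R}; candidates ⊆ {A,J,K,Z}.
T↔R: latent back-door arc(s) into T.
size 0: {}; under {} T still reaches {A,J,K,R,Z} ∋ R.
size 1: {A}, {J}, {K} …(+1); under {A} T still reaches {J,K,R,Z} ∋ R.
size 2: {A,J}, {A,K}, {A,Z} …(+3); under {A,J} T still reaches {K,R} ∋ R.
T↔R cannot be blocked by any observed set — no back-door set.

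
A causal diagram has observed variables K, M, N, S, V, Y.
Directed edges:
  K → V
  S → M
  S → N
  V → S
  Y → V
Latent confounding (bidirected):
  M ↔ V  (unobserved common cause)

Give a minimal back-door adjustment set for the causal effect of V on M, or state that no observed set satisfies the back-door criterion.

desc(V)\{V}={M,N,S}; candidates ⊆ {K,Y}.
V↔M: latent back-door arc(s) into V.
size 0: {}; under {} V still reaches {K,M,Y} ∋ M.
size 1: {K}, {Y}; under {K} V still reaches {M,Y} ∋ M.
size 2: {K,Y}; under {K,Y} V still reaches {M} ∋ M.
V↔M cannot be blocked by any observed set — no back-door set.

V→M: no observed back-door set.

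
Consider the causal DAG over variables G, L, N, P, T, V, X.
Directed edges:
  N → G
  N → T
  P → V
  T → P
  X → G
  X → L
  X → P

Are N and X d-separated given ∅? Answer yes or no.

Yes — N ⊥ X | ∅.

Bayes-Ball from N | ∅ reaches {G,P,T,V}.
X ∉ reach(N|∅) ⇒ N ⊥ X | ∅.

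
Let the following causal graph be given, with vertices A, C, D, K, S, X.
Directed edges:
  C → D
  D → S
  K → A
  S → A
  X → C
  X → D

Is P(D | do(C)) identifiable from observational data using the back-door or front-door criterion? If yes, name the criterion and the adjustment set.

P(D|do(C)): backdoor, adjust for {X}.

desc(C)\{C}={A,D,S}; candidates ⊆ {K,X}.
size 0: {}; under {} C still reaches {A,D,S,X} ∋ D.
{X}: C⊥D given {X} in G with C→· removed — back-door holds.
P(D|do(C)) = Σ_{X} P(D|C,X)·P(X).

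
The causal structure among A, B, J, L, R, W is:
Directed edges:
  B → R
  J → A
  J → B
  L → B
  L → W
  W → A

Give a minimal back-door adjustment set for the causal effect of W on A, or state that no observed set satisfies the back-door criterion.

W→A: minimal back-door set ∅.

desc(W)\{W}={A}; candidates ⊆ {B,J,L,R}.
∅: W⊥A given ∅ in G with W→· removed — back-door holds.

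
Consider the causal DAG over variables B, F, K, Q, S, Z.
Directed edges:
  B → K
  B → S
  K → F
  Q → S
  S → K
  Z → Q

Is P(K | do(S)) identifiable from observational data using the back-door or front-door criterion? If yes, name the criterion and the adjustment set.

P(K|do(S)): backdoor, adjust for {B}.

desc(S)\{S}={F,K}; candidates ⊆ {B,Q,Z}.
size 0: {}; under {} S still reaches {B,F,K,Q,Z} ∋ K.
{B}: S⊥K given {B} in G with S→· removed — back-door holds.
P(K|do(S)) = Σ_{B} P(K|S,B)·P(B).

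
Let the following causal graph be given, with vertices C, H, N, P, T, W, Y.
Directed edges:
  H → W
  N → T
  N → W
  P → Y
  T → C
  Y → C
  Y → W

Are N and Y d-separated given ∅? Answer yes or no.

Yes — N ⊥ Y | ∅.

Bayes-Ball from N | ∅ reaches {C,T,W}.
Y ∉ reach(N|∅) ⇒ N ⊥ Y | ∅.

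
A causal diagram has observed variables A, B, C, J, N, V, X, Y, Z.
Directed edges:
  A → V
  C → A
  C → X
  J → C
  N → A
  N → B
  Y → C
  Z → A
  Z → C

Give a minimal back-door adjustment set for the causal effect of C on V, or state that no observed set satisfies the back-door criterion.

desc(C)\{C}={A,V,X}; candidates ⊆ {B,J,N,Y,Z}.
size 0: {}; under {} C still reaches {A,J,V,Y,Z} ∋ V.
{Z}: C⊥V given {Z} in G with C→· removed — back-door holds.

C→V: minimal back-door set {Z}.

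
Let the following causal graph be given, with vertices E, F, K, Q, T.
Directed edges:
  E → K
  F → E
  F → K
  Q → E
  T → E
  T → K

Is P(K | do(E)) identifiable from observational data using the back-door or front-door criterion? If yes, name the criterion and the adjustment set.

P(K|do(E)): backdoor, adjust for {F, T}.

desc(E)\{E}={K}; candidates ⊆ {F,Q,T}.
size 0: {}; under {} E still reaches {F,K,Q,T} ∋ K.
size 1: {F}, {Q}, {T}; under {F} E still reaches {K,Q,T} ∋ K.
{F,T}: E⊥K given {F,T} in G with E→· removed — back-door holds.
P(K|do(E)) = Σ_{F,T} P(K|E,F,T)·P(F,T).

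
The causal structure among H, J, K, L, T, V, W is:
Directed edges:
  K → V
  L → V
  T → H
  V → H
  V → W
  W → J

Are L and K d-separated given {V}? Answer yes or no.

Bayes-Ball from L | {V} reaches {K}.
K ∈ reach(L|{V}) ⇒ L ⊥̸ K | {V}.

No — L and K are d-connected given {V}.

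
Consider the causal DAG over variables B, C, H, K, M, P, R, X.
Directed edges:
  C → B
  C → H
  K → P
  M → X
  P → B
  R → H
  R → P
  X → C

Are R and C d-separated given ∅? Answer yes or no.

Yes — R ⊥ C | ∅.

Bayes-Ball from R | ∅ reaches {B,H,P}.
C ∉ reach(R|∅) ⇒ R ⊥ C | ∅.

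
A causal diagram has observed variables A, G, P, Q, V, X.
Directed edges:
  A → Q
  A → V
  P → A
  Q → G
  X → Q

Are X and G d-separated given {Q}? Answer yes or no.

Bayes-Ball from X | {Q} reaches {A,P,V}.
G ∉ reach(X|{Q}) ⇒ X ⊥ G | {Q}.

Yes — X ⊥ G | {Q}.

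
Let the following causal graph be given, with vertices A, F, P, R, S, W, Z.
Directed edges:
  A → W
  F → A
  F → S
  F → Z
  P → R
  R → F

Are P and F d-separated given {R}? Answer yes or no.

Yes — P ⊥ F | {R}.

Bayes-Ball from P | {R} reaches ∅.
F ∉ reach(P|{R}) ⇒ P ⊥ F | {R}.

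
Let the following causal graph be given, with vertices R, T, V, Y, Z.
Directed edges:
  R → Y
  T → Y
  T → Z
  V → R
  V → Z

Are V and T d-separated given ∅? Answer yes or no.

Bayes-Ball from V | ∅ reaches {R,Y,Z}.
T ∉ reach(V|∅) ⇒ V ⊥ T | ∅.

Yes — V ⊥ T | ∅.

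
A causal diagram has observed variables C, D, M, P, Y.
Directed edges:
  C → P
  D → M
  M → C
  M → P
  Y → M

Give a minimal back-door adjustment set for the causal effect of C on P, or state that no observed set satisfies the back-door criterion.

desc(C)\{C}={P}; candidates ⊆ {D,M,Y}.
size 0: {}; under {} C still reaches {D,M,P,Y} ∋ P.
{M}: C⊥P given {M} in G with C→· removed — back-door holds.

C→P: minimal back-door set {M}.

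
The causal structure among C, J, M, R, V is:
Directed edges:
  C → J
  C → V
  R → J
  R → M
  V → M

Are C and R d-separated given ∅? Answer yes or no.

Bayes-Ball from C | ∅ reaches {J,M,V}.
R ∉ reach(C|∅) ⇒ C ⊥ R | ∅.

Yes — C ⊥ R | ∅.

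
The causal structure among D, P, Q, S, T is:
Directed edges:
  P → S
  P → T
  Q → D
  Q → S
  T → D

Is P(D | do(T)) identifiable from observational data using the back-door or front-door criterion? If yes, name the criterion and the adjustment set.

desc(T)\{T}={D}; candidates ⊆ {P,Q,S}.
∅: T⊥D given ∅ in G with T→· removed — back-door holds.
P(D|do(T)) = P(D|T) — no adjustment needed.

P(D|do(T)): backdoor, adjust for ∅.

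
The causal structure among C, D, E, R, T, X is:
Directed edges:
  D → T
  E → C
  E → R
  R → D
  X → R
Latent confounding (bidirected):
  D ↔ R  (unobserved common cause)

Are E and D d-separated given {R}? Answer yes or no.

Bayes-Ball from E | {R} reaches {C,D,T,X}.
D ∈ reach(E|{R}) ⇒ E ⊥̸ D | {R}.

No — E and D are d-connected given {R}.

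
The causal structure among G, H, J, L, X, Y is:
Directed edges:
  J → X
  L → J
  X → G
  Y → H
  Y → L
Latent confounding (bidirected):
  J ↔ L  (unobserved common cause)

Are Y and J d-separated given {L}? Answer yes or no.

Bayes-Ball from Y | {L} reaches {G,H,J,X}.
J ∈ reach(Y|{L}) ⇒ Y ⊥̸ J | {L}.

No — Y and J are d-connected given {L}.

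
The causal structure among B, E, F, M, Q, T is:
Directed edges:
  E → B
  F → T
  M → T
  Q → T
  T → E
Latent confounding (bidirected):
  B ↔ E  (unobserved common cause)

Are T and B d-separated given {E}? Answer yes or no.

No — T and B are d-connected given {E}.

Bayes-Ball from T | {E} reaches {B,F,M,Q}.
B ∈ reach(T|{E}) ⇒ T ⊥̸ B | {E}.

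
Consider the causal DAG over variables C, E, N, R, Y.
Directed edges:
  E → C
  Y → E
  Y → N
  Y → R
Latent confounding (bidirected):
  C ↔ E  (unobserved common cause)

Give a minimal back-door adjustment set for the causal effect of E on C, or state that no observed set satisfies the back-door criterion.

desc(E)\{E}={C}; candidates ⊆ {N,R,Y}.
E↔C: latent back-door arc(s) into E.
size 0: {}; under {} E still reaches {C,N,R,Y} ∋ C.
size 1: {N}, {R}, {Y}; under {N} E still reaches {C,R,Y} ∋ C.
size 2: {N,R}, {N,Y}, {R,Y}; under {N,R} E still reaches {C,Y} ∋ C.
E↔C cannot be blocked by any observed set — no back-door set.

E→C: no observed back-door set.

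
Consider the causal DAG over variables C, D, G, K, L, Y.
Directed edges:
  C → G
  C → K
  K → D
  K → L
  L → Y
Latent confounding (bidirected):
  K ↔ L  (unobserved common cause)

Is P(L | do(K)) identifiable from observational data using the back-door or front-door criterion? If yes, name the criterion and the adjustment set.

desc(K)\{K}={D,L,Y}; candidates ⊆ {C,G}.
K↔L: latent back-door arc(s) into K.
size 0: {}; under {} K still reaches {C,G,L,Y} ∋ L.
size 1: {C}, {G}; under {C} K still reaches {L,Y} ∋ L.
size 2: {C,G}; under {C,G} K still reaches {L,Y} ∋ L.
K↔L cannot be blocked by any observed set — no back-door set.
No mediator lies on a directed K→…→L path.
Neither criterion identifies P(L|do(K)) in this graph.

P(L|do(K)): not identifiable (no BD/FD set).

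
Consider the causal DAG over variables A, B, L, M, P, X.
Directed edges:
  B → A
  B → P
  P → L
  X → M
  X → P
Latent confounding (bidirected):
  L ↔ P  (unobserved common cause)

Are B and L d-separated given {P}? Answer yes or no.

Bayes-Ball from B | {P} reaches {A,L,M,X}.
L ∈ reach(B|{P}) ⇒ B ⊥̸ L | {P}.

No — B and L are d-connected given {P}.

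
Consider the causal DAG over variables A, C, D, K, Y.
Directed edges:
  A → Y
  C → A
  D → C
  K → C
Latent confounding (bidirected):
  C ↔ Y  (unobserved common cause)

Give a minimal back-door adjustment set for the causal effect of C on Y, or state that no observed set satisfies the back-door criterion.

C→Y: no observed back-door set.

desc(C)\{C}={A,Y}; candidates ⊆ {D,K}.
C↔Y: latent back-door arc(s) into C.
size 0: {}; under {} C still reaches {D,K,Y} ∋ Y.
size 1: {D}, {K}; under {D} C still reaches {K,Y} ∋ Y.
size 2: {D,K}; under {D,K} C still reaches {Y} ∋ Y.
C↔Y cannot be blocked by any observed set — no back-door set.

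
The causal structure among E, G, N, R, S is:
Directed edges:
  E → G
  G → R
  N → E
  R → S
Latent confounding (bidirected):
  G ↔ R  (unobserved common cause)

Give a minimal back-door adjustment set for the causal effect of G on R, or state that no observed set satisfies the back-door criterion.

desc(G)\{G}={R,S}; candidates ⊆ {E,N}.
G↔R: latent back-door arc(s) into G.
size 0: {}; under {} G still reaches {E,N,R,S} ∋ R.
size 1: {E}, {N}; under {E} G still reaches {R,S} ∋ R.
size 2: {E,N}; under {E,N} G still reaches {R,S} ∋ R.
G↔R cannot be blocked by any observed set — no back-door set.

G→R: no observed back-door set.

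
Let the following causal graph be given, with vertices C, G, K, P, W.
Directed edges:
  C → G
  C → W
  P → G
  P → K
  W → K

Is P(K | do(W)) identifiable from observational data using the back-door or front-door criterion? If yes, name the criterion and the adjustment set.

desc(W)\{W}={K}; candidates ⊆ {C,G,P}.
∅: W⊥K given ∅ in G with W→· removed — back-door holds.
P(K|do(W)) = P(K|W) — no adjustment needed.

P(K|do(W)): backdoor, adjust for ∅.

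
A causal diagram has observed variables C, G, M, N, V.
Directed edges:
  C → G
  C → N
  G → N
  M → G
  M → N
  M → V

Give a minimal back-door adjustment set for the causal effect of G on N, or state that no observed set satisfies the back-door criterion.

desc(G)\{G}={N}; candidates ⊆ {C,M,V}.
size 0: {}; under {} G still reaches {C,M,N,V} ∋ N.
size 1: {C}, {M}, {V}; under {C} G still reaches {M,N,V} ∋ N.
{C,M}: G⊥N given {C,M} in G with G→· removed — back-door holds.

G→N: minimal back-door set {C, M}.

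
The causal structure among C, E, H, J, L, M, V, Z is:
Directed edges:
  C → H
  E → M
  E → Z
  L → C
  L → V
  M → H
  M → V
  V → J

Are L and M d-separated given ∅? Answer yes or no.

Bayes-Ball from L | ∅ reaches {C,H,J,V}.
M ∉ reach(L|∅) ⇒ L ⊥ M | ∅.

Yes — L ⊥ M | ∅.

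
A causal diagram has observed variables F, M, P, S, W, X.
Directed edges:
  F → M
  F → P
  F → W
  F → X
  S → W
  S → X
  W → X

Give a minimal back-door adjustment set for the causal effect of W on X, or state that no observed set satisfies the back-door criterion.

W→X: minimal back-door set {F, S}.

desc(W)\{W}={X}; candidates ⊆ {F,M,P,S}.
size 0: {}; under {} W still reaches {F,M,P,S,X} ∋ X.
size 1: {F}, {M}, {P} …(+1); under {F} W still reaches {S,X} ∋ X.
{F,S}: W⊥X given {F,S} in G with W→· removed — back-door holds.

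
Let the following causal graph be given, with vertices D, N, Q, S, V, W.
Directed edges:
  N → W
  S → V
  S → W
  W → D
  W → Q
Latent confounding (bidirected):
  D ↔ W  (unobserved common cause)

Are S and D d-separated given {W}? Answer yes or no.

Bayes-Ball from S | {W} reaches {D,N,V}.
D ∈ reach(S|{W}) ⇒ S ⊥̸ D | {W}.

No — S and D are d-connected given {W}.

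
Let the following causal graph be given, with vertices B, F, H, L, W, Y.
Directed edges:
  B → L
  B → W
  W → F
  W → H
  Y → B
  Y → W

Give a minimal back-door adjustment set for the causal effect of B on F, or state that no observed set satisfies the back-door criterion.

desc(B)\{B}={F,H,L,W}; candidates ⊆ {Y}.
size 0: {}; under {} B still reaches {F,H,W,Y} ∋ F.
{Y}: B⊥F given {Y} in G with B→· removed — back-door holds.

B→F: minimal back-door set {Y}.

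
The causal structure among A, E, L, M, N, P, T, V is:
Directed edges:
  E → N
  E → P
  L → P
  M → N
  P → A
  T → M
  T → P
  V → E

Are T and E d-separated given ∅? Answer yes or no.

Yes — T ⊥ E | ∅.

Bayes-Ball from T | ∅ reaches {A,M,N,P}.
E ∉ reach(T|∅) ⇒ T ⊥ E | ∅.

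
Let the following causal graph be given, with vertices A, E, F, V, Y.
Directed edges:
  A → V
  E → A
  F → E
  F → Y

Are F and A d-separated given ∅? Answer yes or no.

Bayes-Ball from F | ∅ reaches {A,E,V,Y}.
A ∈ reach(F|∅) ⇒ F ⊥̸ A | ∅.

No — F and A are d-connected given ∅.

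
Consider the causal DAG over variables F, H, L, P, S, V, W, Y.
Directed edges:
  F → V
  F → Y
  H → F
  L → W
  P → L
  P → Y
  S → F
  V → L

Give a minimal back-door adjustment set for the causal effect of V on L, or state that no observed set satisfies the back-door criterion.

desc(V)\{V}={L,W}; candidates ⊆ {F,H,P,S,Y}.
∅: V⊥L given ∅ in G with V→· removed — back-door holds.

V→L: minimal back-door set ∅.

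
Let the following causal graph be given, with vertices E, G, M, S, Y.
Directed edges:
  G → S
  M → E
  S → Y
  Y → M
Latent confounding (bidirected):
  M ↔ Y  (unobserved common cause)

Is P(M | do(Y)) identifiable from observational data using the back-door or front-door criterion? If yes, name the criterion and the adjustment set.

P(M|do(Y)): not identifiable (no BD/FD set).

desc(Y)\{Y}={E,M}; candidates ⊆ {G,S}.
Y↔M: latent back-door arc(s) into Y.
size 0: {}; under {} Y still reaches {E,G,M,S} ∋ M.
size 1: {G}, {S}; under {G} Y still reaches {E,M,S} ∋ M.
size 2: {G,S}; under {G,S} Y still reaches {E,M} ∋ M.
Y↔M cannot be blocked by any observed set — no back-door set.
No mediator lies on a directed Y→…→M path.
Neither criterion identifies P(M|do(Y)) in this graph.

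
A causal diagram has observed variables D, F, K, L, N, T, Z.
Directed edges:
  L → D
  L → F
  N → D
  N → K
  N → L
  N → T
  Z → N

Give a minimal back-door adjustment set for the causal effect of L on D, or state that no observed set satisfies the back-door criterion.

L→D: minimal back-door set {N}.

desc(L)\{L}={D,F}; candidates ⊆ {K,N,T,Z}.
size 0: {}; under {} L still reaches {D,K,N,T,Z} ∋ D.
{N}: L⊥D given {N} in G with L→· removed — back-door holds.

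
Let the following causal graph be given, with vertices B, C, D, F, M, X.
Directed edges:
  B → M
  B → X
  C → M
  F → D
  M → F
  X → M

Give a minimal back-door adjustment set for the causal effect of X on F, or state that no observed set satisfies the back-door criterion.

desc(X)\{X}={D,F,M}; candidates ⊆ {B,C}.
size 0: {}; under {} X still reaches {B,D,F,M} ∋ F.
{B}: X⊥F given {B} in G with X→· removed — back-door holds.

X→F: minimal back-door set {B}.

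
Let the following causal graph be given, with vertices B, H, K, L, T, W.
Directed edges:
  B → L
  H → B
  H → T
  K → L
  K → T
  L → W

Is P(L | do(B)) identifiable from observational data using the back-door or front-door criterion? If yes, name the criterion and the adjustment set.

P(L|do(B)): backdoor, adjust for ∅.

desc(B)\{B}={L,W}; candidates ⊆ {H,K,T}.
∅: B⊥L given ∅ in G with B→· removed — back-door holds.
P(L|do(B)) = P(L|B) — no adjustment needed.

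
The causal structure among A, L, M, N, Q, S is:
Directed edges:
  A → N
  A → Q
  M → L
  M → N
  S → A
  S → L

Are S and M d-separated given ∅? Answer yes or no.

Bayes-Ball from S | ∅ reaches {A,L,N,Q}.
M ∉ reach(S|∅) ⇒ S ⊥ M | ∅.

Yes — S ⊥ M | ∅.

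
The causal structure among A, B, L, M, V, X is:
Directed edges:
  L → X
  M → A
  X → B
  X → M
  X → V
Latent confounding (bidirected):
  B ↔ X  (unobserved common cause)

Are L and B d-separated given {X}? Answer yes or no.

No — L and B are d-connected given {X}.

Bayes-Ball from L | {X} reaches {B}.
B ∈ reach(L|{X}) ⇒ L ⊥̸ B | {X}.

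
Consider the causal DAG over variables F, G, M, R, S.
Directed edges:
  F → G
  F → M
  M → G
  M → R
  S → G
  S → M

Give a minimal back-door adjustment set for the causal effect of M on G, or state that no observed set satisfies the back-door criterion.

desc(M)\{M}={G,R}; candidates ⊆ {F,S}.
size 0: {}; under {} M still reaches {F,G,S} ∋ G.
size 1: {F}, {S}; under {F} M still reaches {G,S} ∋ G.
{F,S}: M⊥G given {F,S} in G with M→· removed — back-door holds.

M→G: minimal back-door set {F, S}.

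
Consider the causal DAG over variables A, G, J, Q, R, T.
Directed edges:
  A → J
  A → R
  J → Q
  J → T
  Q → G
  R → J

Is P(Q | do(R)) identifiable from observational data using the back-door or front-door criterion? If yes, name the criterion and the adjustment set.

P(Q|do(R)): backdoor, adjust for {A}.

desc(R)\{R}={G,J,Q,T}; candidates ⊆ {A}.
size 0: {}; under {} R still reaches {A,G,J,Q,T} ∋ Q.
{A}: R⊥Q given {A} in G with R→· removed — back-door holds.
P(Q|do(R)) = Σ_{A} P(Q|R,A)·P(A).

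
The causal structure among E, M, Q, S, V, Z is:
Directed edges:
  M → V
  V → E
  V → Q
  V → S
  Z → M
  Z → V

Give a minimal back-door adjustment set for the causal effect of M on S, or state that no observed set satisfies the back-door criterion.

desc(M)\{M}={E,Q,S,V}; candidates ⊆ {Z}.
size 0: {}; under {} M still reaches {E,Q,S,V,Z} ∋ S.
{Z}: M⊥S given {Z} in G with M→· removed — back-door holds.

M→S: minimal back-door set {Z}.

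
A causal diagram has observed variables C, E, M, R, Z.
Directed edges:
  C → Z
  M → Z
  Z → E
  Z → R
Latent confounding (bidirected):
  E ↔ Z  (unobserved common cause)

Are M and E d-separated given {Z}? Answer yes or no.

Bayes-Ball from M | {Z} reaches {C,E}.
E ∈ reach(M|{Z}) ⇒ M ⊥̸ E | {Z}.

No — M and E are d-connected given {Z}.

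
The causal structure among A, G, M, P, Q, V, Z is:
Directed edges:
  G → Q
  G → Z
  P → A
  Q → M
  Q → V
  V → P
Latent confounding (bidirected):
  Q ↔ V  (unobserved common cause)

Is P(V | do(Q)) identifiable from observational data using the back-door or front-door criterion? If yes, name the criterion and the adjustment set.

P(V|do(Q)): not identifiable (no BD/FD set).

desc(Q)\{Q}={A,M,P,V}; candidates ⊆ {G,Z}.
Q↔V: latent back-door arc(s) into Q.
size 0: {}; under {} Q still reaches {A,G,P,V,Z} ∋ V.
size 1: {G}, {Z}; under {G} Q still reaches {A,P,V} ∋ V.
size 2: {G,Z}; under {G,Z} Q still reaches {A,P,V} ∋ V.
Q↔V cannot be blocked by any observed set — no back-door set.
No mediator lies on a directed Q→…→V path.
Neither criterion identifies P(V|do(Q)) in this graph.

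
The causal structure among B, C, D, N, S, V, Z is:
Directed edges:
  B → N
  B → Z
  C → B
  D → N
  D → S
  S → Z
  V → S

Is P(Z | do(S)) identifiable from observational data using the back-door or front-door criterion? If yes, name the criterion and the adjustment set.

P(Z|do(S)): backdoor, adjust for ∅.

desc(S)\{S}={Z}; candidates ⊆ {B,C,D,N,V}.
∅: S⊥Z given ∅ in G with S→· removed — back-door holds.
P(Z|do(S)) = P(Z|S) — no adjustment needed.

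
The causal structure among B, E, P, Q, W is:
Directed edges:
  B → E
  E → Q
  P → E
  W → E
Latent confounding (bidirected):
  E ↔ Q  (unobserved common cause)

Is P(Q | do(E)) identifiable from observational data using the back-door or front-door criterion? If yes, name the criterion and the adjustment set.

P(Q|do(E)): not identifiable (no BD/FD set).

desc(E)\{E}={Q}; candidates ⊆ {B,P,W}.
E↔Q: latent back-door arc(s) into E.
size 0: {}; under {} E still reaches {B,P,Q,W} ∋ Q.
size 1: {B}, {P}, {W}; under {B} E still reaches {P,Q,W} ∋ Q.
size 2: {B,P}, {B,W}, {P,W}; under {B,P} E still reaches {Q,W} ∋ Q.
E↔Q cannot be blocked by any observed set — no back-door set.
No mediator lies on a directed E→…→Q path.
Neither criterion identifies P(Q|do(E)) in this graph.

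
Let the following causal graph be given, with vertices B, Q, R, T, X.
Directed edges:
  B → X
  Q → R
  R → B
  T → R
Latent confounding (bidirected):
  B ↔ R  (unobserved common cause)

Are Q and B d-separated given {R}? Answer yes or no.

Bayes-Ball from Q | {R} reaches {B,T,X}.
B ∈ reach(Q|{R}) ⇒ Q ⊥̸ B | {R}.

No — Q and B are d-connected given {R}.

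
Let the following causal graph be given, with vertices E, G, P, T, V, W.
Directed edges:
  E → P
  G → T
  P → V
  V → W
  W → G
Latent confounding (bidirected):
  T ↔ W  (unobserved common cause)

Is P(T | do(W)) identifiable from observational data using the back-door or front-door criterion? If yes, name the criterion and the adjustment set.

P(T|do(W)): frontdoor, adjust for {G}.

desc(W)\{W}={G,T}; candidates ⊆ {E,P,V}.
W↔T: latent back-door arc(s) into W.
size 0: {}; under {} W still reaches {E,P,T,V} ∋ T.
size 1: {E}, {P}, {V}; under {E} W still reaches {P,T,V} ∋ T.
size 2: {E,P}, {E,V}, {P,V}; under {E,P} W still reaches {T,V} ∋ T.
W↔T cannot be blocked by any observed set — no back-door set.
{G}: (i) intercepts every directed W→T path; (ii) no back-door W→{G}; (iii) {W} blocks every back-door {G}→T. Front-door holds.
P(T|do(W)) = Σ_{G} P(G|W) Σ_{W'} P(T|G,W')P(W').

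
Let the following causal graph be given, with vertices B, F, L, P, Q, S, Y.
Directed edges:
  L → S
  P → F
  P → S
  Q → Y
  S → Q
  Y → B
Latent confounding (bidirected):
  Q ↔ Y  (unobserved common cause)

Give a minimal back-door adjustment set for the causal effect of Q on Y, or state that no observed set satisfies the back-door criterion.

desc(Q)\{Q}={B,Y}; candidates ⊆ {F,L,P,S}.
Q↔Y: latent back-door arc(s) into Q.
size 0: {}; under {} Q still reaches {B,F,L,P,S,Y} ∋ Y.
size 1: {F}, {L}, {P} …(+1); under {F} Q still reaches {B,L,P,S,Y} ∋ Y.
size 2: {F,L}, {F,P}, {F,S} …(+3); under {F,L} Q still reaches {B,P,S,Y} ∋ Y.
Q↔Y cannot be blocked by any observed set — no back-door set.

Q→Y: no observed back-door set.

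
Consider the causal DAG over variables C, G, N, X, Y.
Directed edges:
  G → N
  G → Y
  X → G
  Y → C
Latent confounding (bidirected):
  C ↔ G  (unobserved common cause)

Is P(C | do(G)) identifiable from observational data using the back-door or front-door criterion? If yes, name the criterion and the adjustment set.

P(C|do(G)): frontdoor, adjust for {Y}.

desc(G)\{G}={C,N,Y}; candidates ⊆ {X}.
G↔C: latent back-door arc(s) into G.
size 0: {}; under {} G still reaches {C,X} ∋ C.
size 1: {X}; under {X} G still reaches {C} ∋ C.
G↔C cannot be blocked by any observed set — no back-door set.
{Y}: (i) intercepts every directed G→C path; (ii) no back-door G→{Y}; (iii) {G} blocks every back-door {Y}→C. Front-door holds.
P(C|do(G)) = Σ_{Y} P(Y|G) Σ_{G'} P(C|Y,G')P(G').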